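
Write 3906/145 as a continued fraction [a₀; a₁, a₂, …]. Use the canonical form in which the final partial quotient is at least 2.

[26; 1, 15, 9]

3906 ÷ 145 → quotient 26, remainder 136
145 ÷ 136 → quotient 1, remainder 9
136 ÷ 9 → quotient 15, remainder 1
9 ÷ 1 → quotient 9, remainder 0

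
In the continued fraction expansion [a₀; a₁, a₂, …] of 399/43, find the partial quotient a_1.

3

399 ÷ 43 → quotient 9, remainder 12
43 ÷ 12 → quotient 3, remainder 7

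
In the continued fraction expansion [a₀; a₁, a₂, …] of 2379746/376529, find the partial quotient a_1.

2379746 ÷ 376529 → quotient 6, remainder 120572
376529 ÷ 120572 → quotient 3, remainder 14813

3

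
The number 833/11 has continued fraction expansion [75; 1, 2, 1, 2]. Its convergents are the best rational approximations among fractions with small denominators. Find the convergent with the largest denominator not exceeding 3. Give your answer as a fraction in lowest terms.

List convergents until the denominator exceeds the bound:
a_0 = 75: 75/1  (≤ bound)
a_1 = 1: 76/1  (≤ bound)
a_2 = 2: 227/3  (≤ bound)
a_3 = 1: 303/4  (> 3, stop)

227/3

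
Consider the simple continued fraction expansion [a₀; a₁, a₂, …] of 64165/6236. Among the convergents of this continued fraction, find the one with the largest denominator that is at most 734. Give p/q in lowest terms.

a_0 = 10: 10/1  (≤ bound)
a_1 = 3: 31/3  (≤ bound)
a_2 = 2: 72/7  (≤ bound)
a_3 = 5: 391/38  (≤ bound)
a_4 = 27: 10629/1033  (> 734, stop)

391/38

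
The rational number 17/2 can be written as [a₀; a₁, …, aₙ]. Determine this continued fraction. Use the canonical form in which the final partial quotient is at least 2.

[8; 2]

Repeatedly divide and take the remainder:
⌊17/2⌋ = 8, remainder 1
⌊2/1⌋ = 2, remainder 0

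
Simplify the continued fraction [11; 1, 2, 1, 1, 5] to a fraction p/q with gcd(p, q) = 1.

457/39

Start with 5.
1 + 1/(5/1) = 1 + 1/5 = 6/5
1 + 1/(6/5) = 1 + 5/6 = 11/6
2 + 1/(11/6) = 2 + 6/11 = 28/11
1 + 1/(28/11) = 1 + 11/28 = 39/28
11 + 1/(39/28) = 11 + 28/39 = 457/39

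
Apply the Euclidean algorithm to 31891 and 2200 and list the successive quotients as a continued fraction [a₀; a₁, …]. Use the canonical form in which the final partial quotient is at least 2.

31891 = 14·2200 + 1091, so a_0 = 14
2200 = 2·1091 + 18, so a_1 = 2
1091 = 60·18 + 11, so a_2 = 60
18 = 1·11 + 7, so a_3 = 1
11 = 1·7 + 4, so a_4 = 1
7 = 1·4 + 3, so a_5 = 1
4 = 1·3 + 1, so a_6 = 1
3 = 3·1 + 0, so a_7 = 3

[14; 2, 60, 1, 1, 1, 1, 3]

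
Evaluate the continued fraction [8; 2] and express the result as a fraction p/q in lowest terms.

Start with 2.
8 + 1/(2/1) = 8 + 1/2 = 17/2

17/2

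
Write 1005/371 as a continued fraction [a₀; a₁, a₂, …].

1005 ÷ 371 → quotient 2, remainder 263
371 ÷ 263 → quotient 1, remainder 108
263 ÷ 108 → quotient 2, remainder 47
108 ÷ 47 → quotient 2, remainder 14
47 ÷ 14 → quotient 3, remainder 5
14 ÷ 5 → quotient 2, remainder 4
5 ÷ 4 → quotient 1, remainder 1
4 ÷ 1 → quotient 4, remainder 0

[2; 1, 2, 2, 3, 2, 1, 4]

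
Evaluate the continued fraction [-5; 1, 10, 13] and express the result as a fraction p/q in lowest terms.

-589/144

Start with 13.
10 + 1/(13/1) = 10 + 1/13 = 131/13
1 + 1/(131/13) = 1 + 13/131 = 144/131
-5 + 1/(144/131) = -5 + 131/144 = -589/144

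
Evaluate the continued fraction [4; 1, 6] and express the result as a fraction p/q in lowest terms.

a_0 = 4: 4/1
a_1 = 1: 5/1
a_2 = 6: 34/7

34/7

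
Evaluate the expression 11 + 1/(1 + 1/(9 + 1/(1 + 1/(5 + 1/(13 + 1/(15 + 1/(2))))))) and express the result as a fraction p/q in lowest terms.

317531/26666

a_0 = 11: 11/1
a_1 = 1: 12/1
a_2 = 9: 119/10
a_3 = 1: 131/11
a_4 = 5: 774/65
a_5 = 13: 10193/856
a_6 = 15: 153669/12905
a_7 = 2: 317531/26666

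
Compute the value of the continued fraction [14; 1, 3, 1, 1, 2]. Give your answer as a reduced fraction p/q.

340/23

Start with 2.
1 + 1/(2/1) = 1 + 1/2 = 3/2
1 + 1/(3/2) = 1 + 2/3 = 5/3
3 + 1/(5/3) = 3 + 3/5 = 18/5
1 + 1/(18/5) = 1 + 5/18 = 23/18
14 + 1/(23/18) = 14 + 18/23 = 340/23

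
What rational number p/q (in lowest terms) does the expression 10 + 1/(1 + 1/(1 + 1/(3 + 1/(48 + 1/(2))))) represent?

a_0 = 10: 10/1
a_1 = 1: 11/1
a_2 = 1: 21/2
a_3 = 3: 74/7
a_4 = 48: 3573/338
a_5 = 2: 7220/683

7220/683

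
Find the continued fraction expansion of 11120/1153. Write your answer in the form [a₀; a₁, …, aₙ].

11120 ÷ 1153 → quotient 9, remainder 743
1153 ÷ 743 → quotient 1, remainder 410
743 ÷ 410 → quotient 1, remainder 333
410 ÷ 333 → quotient 1, remainder 77
333 ÷ 77 → quotient 4, remainder 25
77 ÷ 25 → quotient 3, remainder 2
25 ÷ 2 → quotient 12, remainder 1
2 ÷ 1 → quotient 2, remainder 0

[9; 1, 1, 1, 4, 3, 12, 2]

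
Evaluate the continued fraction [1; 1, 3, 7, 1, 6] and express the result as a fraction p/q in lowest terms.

Compute successive convergents:
a_0 = 1: 1/1
a_1 = 1: 2/1
a_2 = 3: 7/4
a_3 = 7: 51/29
a_4 = 1: 58/33
a_5 = 6: 399/227

399/227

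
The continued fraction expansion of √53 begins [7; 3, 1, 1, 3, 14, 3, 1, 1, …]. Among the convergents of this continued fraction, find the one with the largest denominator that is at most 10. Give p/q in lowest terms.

51/7

a_0 = 7: 7/1  (≤ bound)
a_1 = 3: 22/3  (≤ bound)
a_2 = 1: 29/4  (≤ bound)
a_3 = 1: 51/7  (≤ bound)
a_4 = 3: 182/25  (> 10, stop)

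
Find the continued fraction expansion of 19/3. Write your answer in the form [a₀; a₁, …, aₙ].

[6; 3]

19 = 6·3 + 1, so a_0 = 6
3 = 3·1 + 0, so a_1 = 3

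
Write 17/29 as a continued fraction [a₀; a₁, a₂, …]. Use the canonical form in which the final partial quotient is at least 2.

[0; 1, 1, 2, 2, 2]

17 ÷ 29 → quotient 0, remainder 17
29 ÷ 17 → quotient 1, remainder 12
17 ÷ 12 → quotient 1, remainder 5
12 ÷ 5 → quotient 2, remainder 2
5 ÷ 2 → quotient 2, remainder 1
2 ÷ 1 → quotient 2, remainder 0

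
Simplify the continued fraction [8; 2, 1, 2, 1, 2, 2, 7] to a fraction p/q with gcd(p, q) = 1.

Starting at the tail and folding back:
Start with 7.
2 + 1/(7/1) = 2 + 1/7 = 15/7
2 + 1/(15/7) = 2 + 7/15 = 37/15
1 + 1/(37/15) = 1 + 15/37 = 52/37
2 + 1/(52/37) = 2 + 37/52 = 141/52
1 + 1/(141/52) = 1 + 52/141 = 193/141
2 + 1/(193/141) = 2 + 141/193 = 527/193
8 + 1/(527/193) = 8 + 193/527 = 4409/527

4409/527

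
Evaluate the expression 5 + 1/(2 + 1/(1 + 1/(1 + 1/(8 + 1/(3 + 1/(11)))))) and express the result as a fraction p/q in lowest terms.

8185/1517

Starting at the tail and folding back:
Start with 11.
3 + 1/(11/1) = 3 + 1/11 = 34/11
8 + 1/(34/11) = 8 + 11/34 = 283/34
1 + 1/(283/34) = 1 + 34/283 = 317/283
1 + 1/(317/283) = 1 + 283/317 = 600/317
2 + 1/(600/317) = 2 + 317/600 = 1517/600
5 + 1/(1517/600) = 5 + 600/1517 = 8185/1517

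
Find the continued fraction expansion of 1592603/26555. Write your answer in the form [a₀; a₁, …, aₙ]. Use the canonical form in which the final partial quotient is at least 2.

[59; 1, 37, 10, 9, 1, 6]

⌊1592603/26555⌋ = 59, remainder 25858
⌊26555/25858⌋ = 1, remainder 697
⌊25858/697⌋ = 37, remainder 69
⌊697/69⌋ = 10, remainder 7
⌊69/7⌋ = 9, remainder 6
⌊7/6⌋ = 1, remainder 1
⌊6/1⌋ = 6, remainder 0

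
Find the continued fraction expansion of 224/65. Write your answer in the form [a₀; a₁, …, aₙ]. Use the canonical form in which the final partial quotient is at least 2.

224 ÷ 65 → quotient 3, remainder 29
65 ÷ 29 → quotient 2, remainder 7
29 ÷ 7 → quotient 4, remainder 1
7 ÷ 1 → quotient 7, remainder 0

[3; 2, 4, 7]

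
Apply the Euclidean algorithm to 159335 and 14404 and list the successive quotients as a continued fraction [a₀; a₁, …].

Run the Euclidean algorithm, recording each quotient:
159335 = 11·14404 + 891, so a_0 = 11
14404 = 16·891 + 148, so a_1 = 16
891 = 6·148 + 3, so a_2 = 6
148 = 49·3 + 1, so a_3 = 49
3 = 3·1 + 0, so a_4 = 3

[11; 16, 6, 49, 3]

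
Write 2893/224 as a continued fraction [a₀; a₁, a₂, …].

Run the Euclidean algorithm, recording each quotient:
2893 = 12·224 + 205, so a_0 = 12
224 = 1·205 + 19, so a_1 = 1
205 = 10·19 + 15, so a_2 = 10
19 = 1·15 + 4, so a_3 = 1
15 = 3·4 + 3, so a_4 = 3
4 = 1·3 + 1, so a_5 = 1
3 = 3·1 + 0, so a_6 = 3

[12; 1, 10, 1, 3, 1, 3]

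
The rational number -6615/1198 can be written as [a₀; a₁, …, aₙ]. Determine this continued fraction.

[-6; 2, 11, 52]

-6615 = -6·1198 + 573, so a_0 = -6
1198 = 2·573 + 52, so a_1 = 2
573 = 11·52 + 1, so a_2 = 11
52 = 52·1 + 0, so a_3 = 52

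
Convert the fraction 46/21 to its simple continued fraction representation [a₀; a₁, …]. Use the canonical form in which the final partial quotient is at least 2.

46 = 2·21 + 4, so a_0 = 2
21 = 5·4 + 1, so a_1 = 5
4 = 4·1 + 0, so a_2 = 4

[2; 5, 4]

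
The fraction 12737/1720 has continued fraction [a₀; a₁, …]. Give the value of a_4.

4

Apply division with remainder until the remainder is 0:
⌊12737/1720⌋ = 7, remainder 697
⌊1720/697⌋ = 2, remainder 326
⌊697/326⌋ = 2, remainder 45
⌊326/45⌋ = 7, remainder 11
⌊45/11⌋ = 4, remainder 1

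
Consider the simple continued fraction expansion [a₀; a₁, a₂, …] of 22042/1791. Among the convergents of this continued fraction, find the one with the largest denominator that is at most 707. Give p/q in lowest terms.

a_0 = 12: 12/1  (≤ bound)
a_1 = 3: 37/3  (≤ bound)
a_2 = 3: 123/10  (≤ bound)
a_3 = 1: 160/13  (≤ bound)
a_4 = 9: 1563/127  (≤ bound)
a_5 = 14: 22042/1791  (> 707, stop)

1563/127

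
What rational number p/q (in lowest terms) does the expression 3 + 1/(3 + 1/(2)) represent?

23/7

Start with 2.
3 + 1/(2/1) = 3 + 1/2 = 7/2
3 + 1/(7/2) = 3 + 2/7 = 23/7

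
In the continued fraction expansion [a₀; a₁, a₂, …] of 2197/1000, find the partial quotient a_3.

7

2197 = 2·1000 + 197, so a_0 = 2
1000 = 5·197 + 15, so a_1 = 5
197 = 13·15 + 2, so a_2 = 13
15 = 7·2 + 1, so a_3 = 7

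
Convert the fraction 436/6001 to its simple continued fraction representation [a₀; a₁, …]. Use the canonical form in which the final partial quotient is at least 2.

[0; 13, 1, 3, 4, 3, 2, 3]

436 ÷ 6001 → quotient 0, remainder 436
6001 ÷ 436 → quotient 13, remainder 333
436 ÷ 333 → quotient 1, remainder 103
333 ÷ 103 → quotient 3, remainder 24
103 ÷ 24 → quotient 4, remainder 7
24 ÷ 7 → quotient 3, remainder 3
7 ÷ 3 → quotient 2, remainder 1
3 ÷ 1 → quotient 3, remainder 0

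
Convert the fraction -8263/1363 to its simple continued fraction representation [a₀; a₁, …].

Apply division with remainder until the remainder is 0:
-8263 = -7·1363 + 1278, so a_0 = -7
1363 = 1·1278 + 85, so a_1 = 1
1278 = 15·85 + 3, so a_2 = 15
85 = 28·3 + 1, so a_3 = 28
3 = 3·1 + 0, so a_4 = 3

[-7; 1, 15, 28, 3]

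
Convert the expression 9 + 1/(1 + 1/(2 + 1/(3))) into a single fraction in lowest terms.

Use the convergent recurrence hₖ = aₖ·hₖ₋₁ + hₖ₋₂ (and likewise for the denominators kₖ):
a_0 = 9: 9/1
a_1 = 1: 10/1
a_2 = 2: 29/3
a_3 = 3: 97/10

97/10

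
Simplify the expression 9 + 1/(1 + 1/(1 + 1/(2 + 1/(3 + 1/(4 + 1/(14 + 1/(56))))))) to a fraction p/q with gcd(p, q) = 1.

Start with 56.
14 + 1/(56/1) = 14 + 1/56 = 785/56
4 + 1/(785/56) = 4 + 56/785 = 3196/785
3 + 1/(3196/785) = 3 + 785/3196 = 10373/3196
2 + 1/(10373/3196) = 2 + 3196/10373 = 23942/10373
1 + 1/(23942/10373) = 1 + 10373/23942 = 34315/23942
1 + 1/(34315/23942) = 1 + 23942/34315 = 58257/34315
9 + 1/(58257/34315) = 9 + 34315/58257 = 558628/58257

558628/58257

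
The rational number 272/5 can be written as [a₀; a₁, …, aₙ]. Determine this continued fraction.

272 ÷ 5 → quotient 54, remainder 2
5 ÷ 2 → quotient 2, remainder 1
2 ÷ 1 → quotient 2, remainder 0

[54; 2, 2]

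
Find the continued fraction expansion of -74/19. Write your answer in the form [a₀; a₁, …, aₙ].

Run the Euclidean algorithm, recording each quotient:
-74 ÷ 19 → quotient -4, remainder 2
19 ÷ 2 → quotient 9, remainder 1
2 ÷ 1 → quotient 2, remainder 0

[-4; 9, 2]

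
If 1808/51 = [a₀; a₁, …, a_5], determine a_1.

Repeatedly divide and take the remainder:
1808 ÷ 51 → quotient 35, remainder 23
51 ÷ 23 → quotient 2, remainder 5

2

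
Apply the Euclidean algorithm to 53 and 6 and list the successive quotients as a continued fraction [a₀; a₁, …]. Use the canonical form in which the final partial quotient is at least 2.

Run the Euclidean algorithm, recording each quotient:
53 ÷ 6 → quotient 8, remainder 5
6 ÷ 5 → quotient 1, remainder 1
5 ÷ 1 → quotient 5, remainder 0

[8; 1, 5]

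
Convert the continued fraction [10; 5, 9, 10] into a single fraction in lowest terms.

a_0 = 10: 10/1
a_1 = 5: 51/5
a_2 = 9: 469/46
a_3 = 10: 4741/465

4741/465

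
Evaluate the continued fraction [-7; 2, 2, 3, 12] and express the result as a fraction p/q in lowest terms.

a_0 = -7: -7/1
a_1 = 2: -13/2
a_2 = 2: -33/5
a_3 = 3: -112/17
a_4 = 12: -1377/209

-1377/209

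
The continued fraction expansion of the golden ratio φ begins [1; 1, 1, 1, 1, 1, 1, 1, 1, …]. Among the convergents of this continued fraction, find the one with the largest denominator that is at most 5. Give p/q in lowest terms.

8/5

List convergents until the denominator exceeds the bound:
a_0 = 1: 1/1  (≤ bound)
a_1 = 1: 2/1  (≤ bound)
a_2 = 1: 3/2  (≤ bound)
a_3 = 1: 5/3  (≤ bound)
a_4 = 1: 8/5  (≤ bound)
a_5 = 1: 13/8  (> 5, stop)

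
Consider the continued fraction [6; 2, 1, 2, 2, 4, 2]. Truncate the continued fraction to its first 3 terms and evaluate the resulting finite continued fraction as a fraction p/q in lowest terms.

Start with 1.
2 + 1/(1/1) = 2 + 1/1 = 3/1
6 + 1/(3/1) = 6 + 1/3 = 19/3

19/3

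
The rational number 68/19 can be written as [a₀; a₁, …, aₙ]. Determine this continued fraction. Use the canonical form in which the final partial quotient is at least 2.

[3; 1, 1, 2, 1, 2]

Repeatedly divide and take the remainder:
⌊68/19⌋ = 3, remainder 11
⌊19/11⌋ = 1, remainder 8
⌊11/8⌋ = 1, remainder 3
⌊8/3⌋ = 2, remainder 2
⌊3/2⌋ = 1, remainder 1
⌊2/1⌋ = 2, remainder 0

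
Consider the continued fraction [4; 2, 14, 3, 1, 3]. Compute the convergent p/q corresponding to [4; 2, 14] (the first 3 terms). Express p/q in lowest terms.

130/29

Build up convergents one term at a time:
a_0 = 4: 4/1
a_1 = 2: 9/2
a_2 = 14: 130/29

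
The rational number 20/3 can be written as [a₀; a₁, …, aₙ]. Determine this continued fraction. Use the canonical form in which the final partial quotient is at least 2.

[6; 1, 2]

⌊20/3⌋ = 6, remainder 2
⌊3/2⌋ = 1, remainder 1
⌊2/1⌋ = 2, remainder 0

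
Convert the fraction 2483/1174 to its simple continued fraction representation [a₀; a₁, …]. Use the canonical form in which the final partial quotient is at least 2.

Run the Euclidean algorithm, recording each quotient:
2483 = 2·1174 + 135, so a_0 = 2
1174 = 8·135 + 94, so a_1 = 8
135 = 1·94 + 41, so a_2 = 1
94 = 2·41 + 12, so a_3 = 2
41 = 3·12 + 5, so a_4 = 3
12 = 2·5 + 2, so a_5 = 2
5 = 2·2 + 1, so a_6 = 2
2 = 2·1 + 0, so a_7 = 2

[2; 8, 1, 2, 3, 2, 2, 2]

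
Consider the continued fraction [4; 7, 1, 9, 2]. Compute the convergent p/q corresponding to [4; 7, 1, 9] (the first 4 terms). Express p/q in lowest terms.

Starting at the tail and folding back:
Start with 9.
1 + 1/(9/1) = 1 + 1/9 = 10/9
7 + 1/(10/9) = 7 + 9/10 = 79/10
4 + 1/(79/10) = 4 + 10/79 = 326/79

326/79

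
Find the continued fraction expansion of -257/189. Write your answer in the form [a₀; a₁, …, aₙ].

[-2; 1, 1, 1, 3, 1, 1, 7]

⌊-257/189⌋ = -2, remainder 121
⌊189/121⌋ = 1, remainder 68
⌊121/68⌋ = 1, remainder 53
⌊68/53⌋ = 1, remainder 15
⌊53/15⌋ = 3, remainder 8
⌊15/8⌋ = 1, remainder 7
⌊8/7⌋ = 1, remainder 1
⌊7/1⌋ = 7, remainder 0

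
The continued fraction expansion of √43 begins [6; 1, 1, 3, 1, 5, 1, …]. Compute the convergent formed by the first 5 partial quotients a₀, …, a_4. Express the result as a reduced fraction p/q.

Start with 1.
3 + 1/(1/1) = 3 + 1/1 = 4/1
1 + 1/(4/1) = 1 + 1/4 = 5/4
1 + 1/(5/4) = 1 + 4/5 = 9/5
6 + 1/(9/5) = 6 + 5/9 = 59/9

59/9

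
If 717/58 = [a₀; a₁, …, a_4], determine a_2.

1

Repeatedly divide and take the remainder:
717 ÷ 58 → quotient 12, remainder 21
58 ÷ 21 → quotient 2, remainder 16
21 ÷ 16 → quotient 1, remainder 5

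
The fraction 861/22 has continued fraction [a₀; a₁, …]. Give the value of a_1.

7

861 ÷ 22 → quotient 39, remainder 3
22 ÷ 3 → quotient 7, remainder 1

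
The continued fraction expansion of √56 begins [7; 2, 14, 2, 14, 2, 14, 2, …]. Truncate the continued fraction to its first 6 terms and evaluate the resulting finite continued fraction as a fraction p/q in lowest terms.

Collapse the nested fraction from the inside out:
Start with 2.
14 + 1/(2/1) = 14 + 1/2 = 29/2
2 + 1/(29/2) = 2 + 2/29 = 60/29
14 + 1/(60/29) = 14 + 29/60 = 869/60
2 + 1/(869/60) = 2 + 60/869 = 1798/869
7 + 1/(1798/869) = 7 + 869/1798 = 13455/1798

13455/1798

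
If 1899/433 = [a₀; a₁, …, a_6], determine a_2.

⌊1899/433⌋ = 4, remainder 167
⌊433/167⌋ = 2, remainder 99
⌊167/99⌋ = 1, remainder 68

1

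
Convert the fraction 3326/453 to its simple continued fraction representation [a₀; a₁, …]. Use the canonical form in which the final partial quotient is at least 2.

3326 = 7·453 + 155, so a_0 = 7
453 = 2·155 + 143, so a_1 = 2
155 = 1·143 + 12, so a_2 = 1
143 = 11·12 + 11, so a_3 = 11
12 = 1·11 + 1, so a_4 = 1
11 = 11·1 + 0, so a_5 = 11

[7; 2, 1, 11, 1, 11]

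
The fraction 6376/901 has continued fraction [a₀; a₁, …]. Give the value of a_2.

17

Run the Euclidean algorithm, recording each quotient:
6376 = 7·901 + 69, so a_0 = 7
901 = 13·69 + 4, so a_1 = 13
69 = 17·4 + 1, so a_2 = 17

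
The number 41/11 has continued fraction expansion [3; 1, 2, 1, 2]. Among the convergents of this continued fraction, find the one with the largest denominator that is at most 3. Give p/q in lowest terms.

a_0 = 3: 3/1  (≤ bound)
a_1 = 1: 4/1  (≤ bound)
a_2 = 2: 11/3  (≤ bound)
a_3 = 1: 15/4  (> 3, stop)

11/3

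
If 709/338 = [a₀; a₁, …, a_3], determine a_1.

10

709 = 2·338 + 33, so a_0 = 2
338 = 10·33 + 8, so a_1 = 10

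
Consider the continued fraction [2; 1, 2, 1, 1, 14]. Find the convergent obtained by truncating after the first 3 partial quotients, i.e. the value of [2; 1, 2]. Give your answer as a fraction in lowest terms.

a_0 = 2: 2/1
a_1 = 1: 3/1
a_2 = 2: 8/3

8/3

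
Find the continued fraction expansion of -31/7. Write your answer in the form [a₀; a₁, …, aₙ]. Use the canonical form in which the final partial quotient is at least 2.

-31 = -5·7 + 4, so a_0 = -5
7 = 1·4 + 3, so a_1 = 1
4 = 1·3 + 1, so a_2 = 1
3 = 3·1 + 0, so a_3 = 3

[-5; 1, 1, 3]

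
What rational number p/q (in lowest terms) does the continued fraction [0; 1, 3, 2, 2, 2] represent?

a_0 = 0: 0/1
a_1 = 1: 1/1
a_2 = 3: 3/4
a_3 = 2: 7/9
a_4 = 2: 17/22
a_5 = 2: 41/53

41/53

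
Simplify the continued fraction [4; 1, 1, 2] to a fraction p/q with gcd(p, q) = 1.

a_0 = 4: 4/1
a_1 = 1: 5/1
a_2 = 1: 9/2
a_3 = 2: 23/5

23/5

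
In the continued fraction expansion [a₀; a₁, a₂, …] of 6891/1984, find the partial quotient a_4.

Run the Euclidean algorithm, recording each quotient:
6891 ÷ 1984 → quotient 3, remainder 939
1984 ÷ 939 → quotient 2, remainder 106
939 ÷ 106 → quotient 8, remainder 91
106 ÷ 91 → quotient 1, remainder 15
91 ÷ 15 → quotient 6, remainder 1

6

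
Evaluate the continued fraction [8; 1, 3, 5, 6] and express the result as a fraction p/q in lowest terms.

a_0 = 8: 8/1
a_1 = 1: 9/1
a_2 = 3: 35/4
a_3 = 5: 184/21
a_4 = 6: 1139/130

1139/130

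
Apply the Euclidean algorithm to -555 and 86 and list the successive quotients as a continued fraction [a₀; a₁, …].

-555 = -7·86 + 47, so a_0 = -7
86 = 1·47 + 39, so a_1 = 1
47 = 1·39 + 8, so a_2 = 1
39 = 4·8 + 7, so a_3 = 4
8 = 1·7 + 1, so a_4 = 1
7 = 7·1 + 0, so a_5 = 7

[-7; 1, 1, 4, 1, 7]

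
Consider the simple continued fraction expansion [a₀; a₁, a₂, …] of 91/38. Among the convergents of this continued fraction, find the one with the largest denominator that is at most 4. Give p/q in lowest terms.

List convergents until the denominator exceeds the bound:
a_0 = 2: 2/1  (≤ bound)
a_1 = 2: 5/2  (≤ bound)
a_2 = 1: 7/3  (≤ bound)
a_3 = 1: 12/5  (> 4, stop)

7/3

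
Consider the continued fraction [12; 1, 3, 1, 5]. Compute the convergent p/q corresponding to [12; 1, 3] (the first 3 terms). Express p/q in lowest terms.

Starting at the tail and folding back:
Start with 3.
1 + 1/(3/1) = 1 + 1/3 = 4/3
12 + 1/(4/3) = 12 + 3/4 = 51/4

51/4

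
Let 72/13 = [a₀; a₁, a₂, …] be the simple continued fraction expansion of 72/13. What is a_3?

Run the Euclidean algorithm, recording each quotient:
72 ÷ 13 → quotient 5, remainder 7
13 ÷ 7 → quotient 1, remainder 6
7 ÷ 6 → quotient 1, remainder 1
6 ÷ 1 → quotient 6, remainder 0

6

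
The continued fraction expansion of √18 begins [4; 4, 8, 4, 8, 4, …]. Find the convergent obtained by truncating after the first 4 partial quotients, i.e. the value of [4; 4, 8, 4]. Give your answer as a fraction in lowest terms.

577/136

Start with 4.
8 + 1/(4/1) = 8 + 1/4 = 33/4
4 + 1/(33/4) = 4 + 4/33 = 136/33
4 + 1/(136/33) = 4 + 33/136 = 577/136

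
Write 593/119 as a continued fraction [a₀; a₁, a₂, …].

Apply division with remainder until the remainder is 0:
593 ÷ 119 → quotient 4, remainder 117
119 ÷ 117 → quotient 1, remainder 2
117 ÷ 2 → quotient 58, remainder 1
2 ÷ 1 → quotient 2, remainder 0

[4; 1, 58, 2]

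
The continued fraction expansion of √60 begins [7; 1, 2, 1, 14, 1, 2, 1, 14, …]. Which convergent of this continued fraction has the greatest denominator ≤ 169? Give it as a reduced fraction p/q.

a_0 = 7: 7/1  (≤ bound)
a_1 = 1: 8/1  (≤ bound)
a_2 = 2: 23/3  (≤ bound)
a_3 = 1: 31/4  (≤ bound)
a_4 = 14: 457/59  (≤ bound)
a_5 = 1: 488/63  (≤ bound)
a_6 = 2: 1433/185  (> 169, stop)

488/63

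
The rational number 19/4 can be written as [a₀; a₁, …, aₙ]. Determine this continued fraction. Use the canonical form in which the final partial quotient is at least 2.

[4; 1, 3]

19 = 4·4 + 3, so a_0 = 4
4 = 1·3 + 1, so a_1 = 1
3 = 3·1 + 0, so a_2 = 3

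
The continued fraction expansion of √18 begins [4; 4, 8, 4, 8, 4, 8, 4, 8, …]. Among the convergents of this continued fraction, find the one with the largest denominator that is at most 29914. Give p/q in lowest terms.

19601/4620

List convergents until the denominator exceeds the bound:
a_0 = 4: 4/1  (≤ bound)
a_1 = 4: 17/4  (≤ bound)
a_2 = 8: 140/33  (≤ bound)
a_3 = 4: 577/136  (≤ bound)
a_4 = 8: 4756/1121  (≤ bound)
a_5 = 4: 19601/4620  (≤ bound)
a_6 = 8: 161564/38081  (> 29914, stop)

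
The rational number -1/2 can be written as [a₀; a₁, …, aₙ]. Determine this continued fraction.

-1 ÷ 2 → quotient -1, remainder 1
2 ÷ 1 → quotient 2, remainder 0

[-1; 2]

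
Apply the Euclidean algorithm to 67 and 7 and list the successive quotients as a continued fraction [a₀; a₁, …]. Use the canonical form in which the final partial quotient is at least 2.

⌊67/7⌋ = 9, remainder 4
⌊7/4⌋ = 1, remainder 3
⌊4/3⌋ = 1, remainder 1
⌊3/1⌋ = 3, remainder 0

[9; 1, 1, 3]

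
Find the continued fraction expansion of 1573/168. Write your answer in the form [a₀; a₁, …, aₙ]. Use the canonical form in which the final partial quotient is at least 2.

1573 ÷ 168 → quotient 9, remainder 61
168 ÷ 61 → quotient 2, remainder 46
61 ÷ 46 → quotient 1, remainder 15
46 ÷ 15 → quotient 3, remainder 1
15 ÷ 1 → quotient 15, remainder 0

[9; 2, 1, 3, 15]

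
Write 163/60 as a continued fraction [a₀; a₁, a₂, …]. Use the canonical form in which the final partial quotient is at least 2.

⌊163/60⌋ = 2, remainder 43
⌊60/43⌋ = 1, remainder 17
⌊43/17⌋ = 2, remainder 9
⌊17/9⌋ = 1, remainder 8
⌊9/8⌋ = 1, remainder 1
⌊8/1⌋ = 8, remainder 0

[2; 1, 2, 1, 1, 8]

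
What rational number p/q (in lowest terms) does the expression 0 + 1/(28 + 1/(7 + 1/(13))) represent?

92/2589

Start with 13.
7 + 1/(13/1) = 7 + 1/13 = 92/13
28 + 1/(92/13) = 28 + 13/92 = 2589/92
0 + 1/(2589/92) = 0 + 92/2589 = 92/2589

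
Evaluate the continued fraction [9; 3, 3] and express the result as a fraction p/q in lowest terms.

Start with 3.
3 + 1/(3/1) = 3 + 1/3 = 10/3
9 + 1/(10/3) = 9 + 3/10 = 93/10

93/10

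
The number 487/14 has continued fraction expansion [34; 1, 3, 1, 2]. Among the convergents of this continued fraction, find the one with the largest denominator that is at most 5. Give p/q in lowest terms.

174/5

List convergents until the denominator exceeds the bound:
a_0 = 34: 34/1  (≤ bound)
a_1 = 1: 35/1  (≤ bound)
a_2 = 3: 139/4  (≤ bound)
a_3 = 1: 174/5  (≤ bound)
a_4 = 2: 487/14  (> 5, stop)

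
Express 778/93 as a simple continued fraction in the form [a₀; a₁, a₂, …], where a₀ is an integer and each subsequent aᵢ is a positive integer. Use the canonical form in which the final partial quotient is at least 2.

778 ÷ 93 → quotient 8, remainder 34
93 ÷ 34 → quotient 2, remainder 25
34 ÷ 25 → quotient 1, remainder 9
25 ÷ 9 → quotient 2, remainder 7
9 ÷ 7 → quotient 1, remainder 2
7 ÷ 2 → quotient 3, remainder 1
2 ÷ 1 → quotient 2, remainder 0

[8; 2, 1, 2, 1, 3, 2]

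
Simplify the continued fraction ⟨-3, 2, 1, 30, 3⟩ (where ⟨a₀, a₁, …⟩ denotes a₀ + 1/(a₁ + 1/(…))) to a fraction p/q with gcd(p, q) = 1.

-743/279

Work from the innermost term outward:
Start with 3.
30 + 1/(3/1) = 30 + 1/3 = 91/3
1 + 1/(91/3) = 1 + 3/91 = 94/91
2 + 1/(94/91) = 2 + 91/94 = 279/94
-3 + 1/(279/94) = -3 + 94/279 = -743/279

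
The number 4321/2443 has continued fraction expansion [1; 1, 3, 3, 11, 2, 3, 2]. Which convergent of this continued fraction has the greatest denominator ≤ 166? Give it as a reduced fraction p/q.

260/147

a_0 = 1: 1/1  (≤ bound)
a_1 = 1: 2/1  (≤ bound)
a_2 = 3: 7/4  (≤ bound)
a_3 = 3: 23/13  (≤ bound)
a_4 = 11: 260/147  (≤ bound)
a_5 = 2: 543/307  (> 166, stop)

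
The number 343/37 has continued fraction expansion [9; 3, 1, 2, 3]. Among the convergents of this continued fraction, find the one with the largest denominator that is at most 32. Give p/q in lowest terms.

List convergents until the denominator exceeds the bound:
a_0 = 9: 9/1  (≤ bound)
a_1 = 3: 28/3  (≤ bound)
a_2 = 1: 37/4  (≤ bound)
a_3 = 2: 102/11  (≤ bound)
a_4 = 3: 343/37  (> 32, stop)

102/11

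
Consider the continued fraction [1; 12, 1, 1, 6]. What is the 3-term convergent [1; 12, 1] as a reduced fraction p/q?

14/13

Start with 1.
12 + 1/(1/1) = 12 + 1/1 = 13/1
1 + 1/(13/1) = 1 + 1/13 = 14/13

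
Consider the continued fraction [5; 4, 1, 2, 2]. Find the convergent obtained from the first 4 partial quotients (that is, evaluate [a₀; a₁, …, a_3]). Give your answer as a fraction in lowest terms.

Start with 2.
1 + 1/(2/1) = 1 + 1/2 = 3/2
4 + 1/(3/2) = 4 + 2/3 = 14/3
5 + 1/(14/3) = 5 + 3/14 = 73/14

73/14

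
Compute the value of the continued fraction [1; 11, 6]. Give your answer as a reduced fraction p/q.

73/67

Build up convergents one term at a time:
a_0 = 1: 1/1
a_1 = 11: 12/11
a_2 = 6: 73/67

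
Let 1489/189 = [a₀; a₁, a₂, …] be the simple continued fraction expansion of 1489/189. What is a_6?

2

1489 = 7·189 + 166, so a_0 = 7
189 = 1·166 + 23, so a_1 = 1
166 = 7·23 + 5, so a_2 = 7
23 = 4·5 + 3, so a_3 = 4
5 = 1·3 + 2, so a_4 = 1
3 = 1·2 + 1, so a_5 = 1
2 = 2·1 + 0, so a_6 = 2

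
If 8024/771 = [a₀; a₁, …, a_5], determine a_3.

⌊8024/771⌋ = 10, remainder 314
⌊771/314⌋ = 2, remainder 143
⌊314/143⌋ = 2, remainder 28
⌊143/28⌋ = 5, remainder 3

5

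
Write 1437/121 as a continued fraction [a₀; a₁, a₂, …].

[11; 1, 7, 15]

Repeatedly divide and take the remainder:
1437 ÷ 121 → quotient 11, remainder 106
121 ÷ 106 → quotient 1, remainder 15
106 ÷ 15 → quotient 7, remainder 1
15 ÷ 1 → quotient 15, remainder 0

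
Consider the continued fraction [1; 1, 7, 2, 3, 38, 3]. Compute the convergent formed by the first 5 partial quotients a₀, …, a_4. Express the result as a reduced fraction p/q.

Starting at the tail and folding back:
Start with 3.
2 + 1/(3/1) = 2 + 1/3 = 7/3
7 + 1/(7/3) = 7 + 3/7 = 52/7
1 + 1/(52/7) = 1 + 7/52 = 59/52
1 + 1/(59/52) = 1 + 52/59 = 111/59

111/59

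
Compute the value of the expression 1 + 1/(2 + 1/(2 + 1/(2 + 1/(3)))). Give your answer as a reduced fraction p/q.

58/41

Start with 3.
2 + 1/(3/1) = 2 + 1/3 = 7/3
2 + 1/(7/3) = 2 + 3/7 = 17/7
2 + 1/(17/7) = 2 + 7/17 = 41/17
1 + 1/(41/17) = 1 + 17/41 = 58/41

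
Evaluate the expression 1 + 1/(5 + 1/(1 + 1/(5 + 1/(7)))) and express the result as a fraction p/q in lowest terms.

294/251

Start with 7.
5 + 1/(7/1) = 5 + 1/7 = 36/7
1 + 1/(36/7) = 1 + 7/36 = 43/36
5 + 1/(43/36) = 5 + 36/43 = 251/43
1 + 1/(251/43) = 1 + 43/251 = 294/251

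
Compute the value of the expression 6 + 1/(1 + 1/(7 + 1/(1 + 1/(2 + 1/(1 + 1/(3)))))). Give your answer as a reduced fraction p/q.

902/131

Use the convergent recurrence hₖ = aₖ·hₖ₋₁ + hₖ₋₂ (and likewise for the denominators kₖ):
a_0 = 6: 6/1
a_1 = 1: 7/1
a_2 = 7: 55/8
a_3 = 1: 62/9
a_4 = 2: 179/26
a_5 = 1: 241/35
a_6 = 3: 902/131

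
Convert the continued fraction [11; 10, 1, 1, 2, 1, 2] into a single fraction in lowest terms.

2230/201

a_0 = 11: 11/1
a_1 = 10: 111/10
a_2 = 1: 122/11
a_3 = 1: 233/21
a_4 = 2: 588/53
a_5 = 1: 821/74
a_6 = 2: 2230/201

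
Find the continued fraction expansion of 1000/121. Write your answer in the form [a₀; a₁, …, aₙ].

⌊1000/121⌋ = 8, remainder 32
⌊121/32⌋ = 3, remainder 25
⌊32/25⌋ = 1, remainder 7
⌊25/7⌋ = 3, remainder 4
⌊7/4⌋ = 1, remainder 3
⌊4/3⌋ = 1, remainder 1
⌊3/1⌋ = 3, remainder 0

[8; 3, 1, 3, 1, 1, 3]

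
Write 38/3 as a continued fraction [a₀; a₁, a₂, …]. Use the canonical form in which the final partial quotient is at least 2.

[12; 1, 2]

38 ÷ 3 → quotient 12, remainder 2
3 ÷ 2 → quotient 1, remainder 1
2 ÷ 1 → quotient 2, remainder 0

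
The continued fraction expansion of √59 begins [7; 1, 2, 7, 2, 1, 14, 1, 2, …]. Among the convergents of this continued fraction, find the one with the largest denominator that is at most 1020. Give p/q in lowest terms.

7781/1013

a_0 = 7: 7/1  (≤ bound)
a_1 = 1: 8/1  (≤ bound)
a_2 = 2: 23/3  (≤ bound)
a_3 = 7: 169/22  (≤ bound)
a_4 = 2: 361/47  (≤ bound)
a_5 = 1: 530/69  (≤ bound)
a_6 = 14: 7781/1013  (≤ bound)
a_7 = 1: 8311/1082  (> 1020, stop)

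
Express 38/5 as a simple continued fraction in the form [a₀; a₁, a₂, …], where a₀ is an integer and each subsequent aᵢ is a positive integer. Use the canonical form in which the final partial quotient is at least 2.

[7; 1, 1, 2]

38 = 7·5 + 3, so a_0 = 7
5 = 1·3 + 2, so a_1 = 1
3 = 1·2 + 1, so a_2 = 1
2 = 2·1 + 0, so a_3 = 2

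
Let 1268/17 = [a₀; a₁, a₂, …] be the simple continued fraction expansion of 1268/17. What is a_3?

Run the Euclidean algorithm, recording each quotient:
⌊1268/17⌋ = 74, remainder 10
⌊17/10⌋ = 1, remainder 7
⌊10/7⌋ = 1, remainder 3
⌊7/3⌋ = 2, remainder 1

2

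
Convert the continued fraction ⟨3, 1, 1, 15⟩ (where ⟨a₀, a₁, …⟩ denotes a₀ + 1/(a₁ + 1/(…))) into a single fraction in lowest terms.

Collapse the nested fraction from the inside out:
Start with 15.
1 + 1/(15/1) = 1 + 1/15 = 16/15
1 + 1/(16/15) = 1 + 15/16 = 31/16
3 + 1/(31/16) = 3 + 16/31 = 109/31

109/31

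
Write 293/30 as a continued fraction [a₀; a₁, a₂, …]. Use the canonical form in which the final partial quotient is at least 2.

[9; 1, 3, 3, 2]

Repeatedly divide and take the remainder:
293 ÷ 30 → quotient 9, remainder 23
30 ÷ 23 → quotient 1, remainder 7
23 ÷ 7 → quotient 3, remainder 2
7 ÷ 2 → quotient 3, remainder 1
2 ÷ 1 → quotient 2, remainder 0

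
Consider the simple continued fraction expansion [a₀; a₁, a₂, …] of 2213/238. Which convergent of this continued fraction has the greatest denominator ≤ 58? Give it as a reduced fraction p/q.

530/57

a_0 = 9: 9/1  (≤ bound)
a_1 = 3: 28/3  (≤ bound)
a_2 = 2: 65/7  (≤ bound)
a_3 = 1: 93/10  (≤ bound)
a_4 = 5: 530/57  (≤ bound)
a_5 = 4: 2213/238  (> 58, stop)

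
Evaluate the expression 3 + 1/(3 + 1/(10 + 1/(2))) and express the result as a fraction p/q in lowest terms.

216/65

Collapse the nested fraction from the inside out:
Start with 2.
10 + 1/(2/1) = 10 + 1/2 = 21/2
3 + 1/(21/2) = 3 + 2/21 = 65/21
3 + 1/(65/21) = 3 + 21/65 = 216/65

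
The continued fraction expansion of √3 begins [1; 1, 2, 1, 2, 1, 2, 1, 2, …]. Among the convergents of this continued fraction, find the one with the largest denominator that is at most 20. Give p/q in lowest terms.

26/15

a_0 = 1: 1/1  (≤ bound)
a_1 = 1: 2/1  (≤ bound)
a_2 = 2: 5/3  (≤ bound)
a_3 = 1: 7/4  (≤ bound)
a_4 = 2: 19/11  (≤ bound)
a_5 = 1: 26/15  (≤ bound)
a_6 = 2: 71/41  (> 20, stop)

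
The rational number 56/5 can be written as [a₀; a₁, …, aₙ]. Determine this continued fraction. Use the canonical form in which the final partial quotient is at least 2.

Repeatedly divide and take the remainder:
56 ÷ 5 → quotient 11, remainder 1
5 ÷ 1 → quotient 5, remainder 0

[11; 5]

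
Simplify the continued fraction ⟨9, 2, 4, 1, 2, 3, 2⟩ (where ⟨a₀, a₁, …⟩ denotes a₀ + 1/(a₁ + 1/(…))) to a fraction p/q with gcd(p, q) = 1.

a_0 = 9: 9/1
a_1 = 2: 19/2
a_2 = 4: 85/9
a_3 = 1: 104/11
a_4 = 2: 293/31
a_5 = 3: 983/104
a_6 = 2: 2259/239

2259/239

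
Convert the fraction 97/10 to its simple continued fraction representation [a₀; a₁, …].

[9; 1, 2, 3]

Apply division with remainder until the remainder is 0:
97 ÷ 10 → quotient 9, remainder 7
10 ÷ 7 → quotient 1, remainder 3
7 ÷ 3 → quotient 2, remainder 1
3 ÷ 1 → quotient 3, remainder 0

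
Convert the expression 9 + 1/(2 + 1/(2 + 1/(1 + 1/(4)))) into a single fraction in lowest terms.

311/33

a_0 = 9: 9/1
a_1 = 2: 19/2
a_2 = 2: 47/5
a_3 = 1: 66/7
a_4 = 4: 311/33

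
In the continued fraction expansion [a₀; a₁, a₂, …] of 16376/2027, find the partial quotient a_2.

1

Run the Euclidean algorithm, recording each quotient:
16376 ÷ 2027 → quotient 8, remainder 160
2027 ÷ 160 → quotient 12, remainder 107
160 ÷ 107 → quotient 1, remainder 53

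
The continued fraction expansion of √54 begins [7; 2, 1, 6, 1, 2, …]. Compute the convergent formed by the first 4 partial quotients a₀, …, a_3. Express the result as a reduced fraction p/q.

147/20

Start with 6.
1 + 1/(6/1) = 1 + 1/6 = 7/6
2 + 1/(7/6) = 2 + 6/7 = 20/7
7 + 1/(20/7) = 7 + 7/20 = 147/20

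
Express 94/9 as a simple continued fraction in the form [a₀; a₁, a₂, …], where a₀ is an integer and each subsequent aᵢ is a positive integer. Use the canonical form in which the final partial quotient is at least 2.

[10; 2, 4]

Repeatedly divide and take the remainder:
⌊94/9⌋ = 10, remainder 4
⌊9/4⌋ = 2, remainder 1
⌊4/1⌋ = 4, remainder 0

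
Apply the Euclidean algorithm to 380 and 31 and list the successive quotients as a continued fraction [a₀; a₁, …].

[12; 3, 1, 7]

Apply division with remainder until the remainder is 0:
⌊380/31⌋ = 12, remainder 8
⌊31/8⌋ = 3, remainder 7
⌊8/7⌋ = 1, remainder 1
⌊7/1⌋ = 7, remainder 0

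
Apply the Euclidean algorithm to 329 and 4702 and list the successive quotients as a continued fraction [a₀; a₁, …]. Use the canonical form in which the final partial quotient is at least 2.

⌊329/4702⌋ = 0, remainder 329
⌊4702/329⌋ = 14, remainder 96
⌊329/96⌋ = 3, remainder 41
⌊96/41⌋ = 2, remainder 14
⌊41/14⌋ = 2, remainder 13
⌊14/13⌋ = 1, remainder 1
⌊13/1⌋ = 13, remainder 0

[0; 14, 3, 2, 2, 1, 13]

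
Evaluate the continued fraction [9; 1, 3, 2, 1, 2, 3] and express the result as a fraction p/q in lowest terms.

1153/118

Use the convergent recurrence hₖ = aₖ·hₖ₋₁ + hₖ₋₂ (and likewise for the denominators kₖ):
a_0 = 9: 9/1
a_1 = 1: 10/1
a_2 = 3: 39/4
a_3 = 2: 88/9
a_4 = 1: 127/13
a_5 = 2: 342/35
a_6 = 3: 1153/118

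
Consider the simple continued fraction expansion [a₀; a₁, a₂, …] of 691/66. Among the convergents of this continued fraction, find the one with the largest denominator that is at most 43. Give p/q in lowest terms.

178/17

List convergents until the denominator exceeds the bound:
a_0 = 10: 10/1  (≤ bound)
a_1 = 2: 21/2  (≤ bound)
a_2 = 7: 157/15  (≤ bound)
a_3 = 1: 178/17  (≤ bound)
a_4 = 3: 691/66  (> 43, stop)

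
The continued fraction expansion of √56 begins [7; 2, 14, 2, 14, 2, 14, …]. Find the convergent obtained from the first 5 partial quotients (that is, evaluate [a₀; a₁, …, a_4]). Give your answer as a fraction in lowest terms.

a_0 = 7: 7/1
a_1 = 2: 15/2
a_2 = 14: 217/29
a_3 = 2: 449/60
a_4 = 14: 6503/869

6503/869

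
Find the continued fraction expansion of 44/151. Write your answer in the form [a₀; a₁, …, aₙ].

[0; 3, 2, 3, 6]

44 ÷ 151 → quotient 0, remainder 44
151 ÷ 44 → quotient 3, remainder 19
44 ÷ 19 → quotient 2, remainder 6
19 ÷ 6 → quotient 3, remainder 1
6 ÷ 1 → quotient 6, remainder 0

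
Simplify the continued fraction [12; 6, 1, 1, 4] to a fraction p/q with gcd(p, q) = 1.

717/59

a_0 = 12: 12/1
a_1 = 6: 73/6
a_2 = 1: 85/7
a_3 = 1: 158/13
a_4 = 4: 717/59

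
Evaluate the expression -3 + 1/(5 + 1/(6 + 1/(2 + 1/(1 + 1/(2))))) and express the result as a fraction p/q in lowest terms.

Start with 2.
1 + 1/(2/1) = 1 + 1/2 = 3/2
2 + 1/(3/2) = 2 + 2/3 = 8/3
6 + 1/(8/3) = 6 + 3/8 = 51/8
5 + 1/(51/8) = 5 + 8/51 = 263/51
-3 + 1/(263/51) = -3 + 51/263 = -738/263

-738/263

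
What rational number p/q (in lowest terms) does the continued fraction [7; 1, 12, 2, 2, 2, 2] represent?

3083/389

Collapse the nested fraction from the inside out:
Start with 2.
2 + 1/(2/1) = 2 + 1/2 = 5/2
2 + 1/(5/2) = 2 + 2/5 = 12/5
2 + 1/(12/5) = 2 + 5/12 = 29/12
12 + 1/(29/12) = 12 + 12/29 = 360/29
1 + 1/(360/29) = 1 + 29/360 = 389/360
7 + 1/(389/360) = 7 + 360/389 = 3083/389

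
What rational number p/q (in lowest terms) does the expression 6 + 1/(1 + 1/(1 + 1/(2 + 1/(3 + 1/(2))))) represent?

257/39

Start with 2.
3 + 1/(2/1) = 3 + 1/2 = 7/2
2 + 1/(7/2) = 2 + 2/7 = 16/7
1 + 1/(16/7) = 1 + 7/16 = 23/16
1 + 1/(23/16) = 1 + 16/23 = 39/23
6 + 1/(39/23) = 6 + 23/39 = 257/39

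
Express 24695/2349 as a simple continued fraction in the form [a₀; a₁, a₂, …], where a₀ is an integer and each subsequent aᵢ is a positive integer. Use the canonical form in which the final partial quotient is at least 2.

[10; 1, 1, 18, 1, 3, 15]

Repeatedly divide and take the remainder:
24695 ÷ 2349 → quotient 10, remainder 1205
2349 ÷ 1205 → quotient 1, remainder 1144
1205 ÷ 1144 → quotient 1, remainder 61
1144 ÷ 61 → quotient 18, remainder 46
61 ÷ 46 → quotient 1, remainder 15
46 ÷ 15 → quotient 3, remainder 1
15 ÷ 1 → quotient 15, remainder 0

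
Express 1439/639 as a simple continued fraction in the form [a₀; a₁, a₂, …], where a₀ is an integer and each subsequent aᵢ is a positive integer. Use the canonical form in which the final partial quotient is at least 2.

[2; 3, 1, 31, 5]

1439 = 2·639 + 161, so a_0 = 2
639 = 3·161 + 156, so a_1 = 3
161 = 1·156 + 5, so a_2 = 1
156 = 31·5 + 1, so a_3 = 31
5 = 5·1 + 0, so a_4 = 5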